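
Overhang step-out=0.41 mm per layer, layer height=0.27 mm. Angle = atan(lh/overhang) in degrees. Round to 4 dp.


angle = atan(0.27/0.41) = 33.3664 degrees


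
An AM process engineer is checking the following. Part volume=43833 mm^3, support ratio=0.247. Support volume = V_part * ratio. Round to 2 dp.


V_support = 43833 * 0.247 = 10826.75 mm^3


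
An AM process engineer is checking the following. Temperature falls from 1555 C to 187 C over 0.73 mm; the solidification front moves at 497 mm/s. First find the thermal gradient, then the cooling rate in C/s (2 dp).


G = (1555-187)/0.73 = 1873.97260274 C/mm
CR = 1873.97260274 * 497 = 931364.38 C/s


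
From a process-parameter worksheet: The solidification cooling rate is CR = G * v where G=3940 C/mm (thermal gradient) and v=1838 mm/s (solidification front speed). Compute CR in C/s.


CR = 3940 * 1838 = 7241720 C/s


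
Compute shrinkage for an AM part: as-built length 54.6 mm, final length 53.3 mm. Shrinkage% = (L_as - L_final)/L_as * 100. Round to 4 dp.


Shrinkage = ((54.6-53.3)/54.6)*100 = 2.381 %


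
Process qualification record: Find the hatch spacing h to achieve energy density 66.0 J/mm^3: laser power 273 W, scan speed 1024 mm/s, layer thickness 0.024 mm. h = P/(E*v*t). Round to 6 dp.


h = 273 / (66.0*1024*0.024) = 0.168309 mm


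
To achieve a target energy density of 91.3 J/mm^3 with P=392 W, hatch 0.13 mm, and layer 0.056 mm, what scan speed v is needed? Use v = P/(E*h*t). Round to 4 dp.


v = 392 / (91.3*0.13*0.056) = 589.7717 mm/s


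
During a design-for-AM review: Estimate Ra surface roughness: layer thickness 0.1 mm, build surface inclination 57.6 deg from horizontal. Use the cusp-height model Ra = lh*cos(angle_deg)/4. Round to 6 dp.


Ra = 0.1 * cos(57.6) / 4 = 0.013396 mm


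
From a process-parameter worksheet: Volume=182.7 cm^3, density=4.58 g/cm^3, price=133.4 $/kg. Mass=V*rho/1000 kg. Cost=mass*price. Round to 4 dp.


Mass = 182.7*4.58/1000 = 0.836766 kg
Cost = 0.836766 * 133.4 = 111.6246 $


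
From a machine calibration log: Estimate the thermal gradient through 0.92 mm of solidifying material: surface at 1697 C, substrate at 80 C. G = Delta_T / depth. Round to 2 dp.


G = (1697-80)/0.92 = 1757.61 C/mm


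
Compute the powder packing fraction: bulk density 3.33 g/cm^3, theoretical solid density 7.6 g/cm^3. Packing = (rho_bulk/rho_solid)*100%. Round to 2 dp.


Packing = (3.33/7.6)*100 = 43.82 %


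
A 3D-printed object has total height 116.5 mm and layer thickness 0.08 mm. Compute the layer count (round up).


Layers = ceil(116.5/0.08) = 1457


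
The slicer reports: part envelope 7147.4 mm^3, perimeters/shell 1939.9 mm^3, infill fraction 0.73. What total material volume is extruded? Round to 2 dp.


V_infill = (7147.4 - 1939.9) * 0.73 = 3801.48
V_total = 1939.9 + 3801.48 = 5741.38 mm^3


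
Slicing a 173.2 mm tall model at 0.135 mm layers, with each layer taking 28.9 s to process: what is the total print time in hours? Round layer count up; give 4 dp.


Layers = ceil(173.2/0.135) = 1283
t = 1283 * 28.9 / 3600 = 10.2996 hrs


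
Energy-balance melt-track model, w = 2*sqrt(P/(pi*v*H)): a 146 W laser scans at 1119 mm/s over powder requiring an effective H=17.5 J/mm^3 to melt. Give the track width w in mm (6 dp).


w = 2*sqrt(146/(pi*1119*17.5)) = 0.097431 mm


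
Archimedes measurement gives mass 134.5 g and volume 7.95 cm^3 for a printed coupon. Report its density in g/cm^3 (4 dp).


rho = 134.5 / 7.95 = 16.9182 g/cm^3


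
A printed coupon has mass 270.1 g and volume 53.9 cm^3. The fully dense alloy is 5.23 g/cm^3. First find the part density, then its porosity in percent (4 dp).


rho_part = 270.1 / 53.9 = 5.01113173 g/cm^3
Porosity = (1 - 5.01113173/5.23)*100 = 4.1849 %


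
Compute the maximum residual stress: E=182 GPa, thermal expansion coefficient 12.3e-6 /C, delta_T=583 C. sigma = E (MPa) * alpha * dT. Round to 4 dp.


sigma = 182*1000 * 12.3e-6 * 583 = 1305.1038 MPa


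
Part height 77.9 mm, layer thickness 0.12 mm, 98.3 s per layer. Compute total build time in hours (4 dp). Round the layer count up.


Layers = ceil(77.9/0.12) = 650
t = 650 * 98.3 / 3600 = 17.7486 hrs


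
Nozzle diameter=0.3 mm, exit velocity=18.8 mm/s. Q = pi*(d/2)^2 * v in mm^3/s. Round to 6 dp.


A = pi*(0.3/2)^2 = 0.07068583 mm^2
Q = 0.07068583 * 18.8 = 1.328894 mm^3/s


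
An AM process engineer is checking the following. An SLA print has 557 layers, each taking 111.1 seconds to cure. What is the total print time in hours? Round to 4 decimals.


t = 557 * 111.1 / 3600 = 17.1896 hrs


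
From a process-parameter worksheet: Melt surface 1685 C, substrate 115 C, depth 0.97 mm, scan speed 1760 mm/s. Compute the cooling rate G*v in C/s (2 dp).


G = (1685-115)/0.97 = 1618.55670103 C/mm
CR = 1618.55670103 * 1760 = 2848659.79 C/s


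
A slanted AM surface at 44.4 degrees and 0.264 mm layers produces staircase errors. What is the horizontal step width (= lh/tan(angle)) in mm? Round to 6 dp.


step = 0.264 / tan(44.4) = 0.269588 mm


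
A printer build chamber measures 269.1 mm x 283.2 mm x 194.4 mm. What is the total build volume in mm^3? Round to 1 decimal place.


V = 269.1 * 283.2 * 194.4 = 14815052.9 mm^3


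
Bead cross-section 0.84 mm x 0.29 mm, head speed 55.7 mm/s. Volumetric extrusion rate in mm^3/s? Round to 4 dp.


Rate = 0.84 * 0.29 * 55.7 = 13.5685 mm^3/s


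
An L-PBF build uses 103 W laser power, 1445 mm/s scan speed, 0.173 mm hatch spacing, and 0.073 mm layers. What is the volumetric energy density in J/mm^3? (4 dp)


E = 103 / (1445*0.173*0.073) = 5.6442 J/mm^3


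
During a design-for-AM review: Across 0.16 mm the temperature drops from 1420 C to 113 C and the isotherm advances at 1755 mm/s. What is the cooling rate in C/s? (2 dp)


G = (1420-113)/0.16 = 8168.75 C/mm
CR = 8168.75 * 1755 = 14336156.25 C/s


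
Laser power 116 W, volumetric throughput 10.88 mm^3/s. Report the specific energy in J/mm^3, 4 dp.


SE = 116 / 10.88 = 10.6618 J/mm^3


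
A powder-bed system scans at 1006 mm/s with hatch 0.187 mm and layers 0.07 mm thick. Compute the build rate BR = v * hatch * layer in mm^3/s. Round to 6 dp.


Rate = 1006 * 0.187 * 0.07 = 13.16854 mm^3/s


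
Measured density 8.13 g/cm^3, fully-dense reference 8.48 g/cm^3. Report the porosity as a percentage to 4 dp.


Porosity = (1-8.13/8.48)*100 = 4.1274 %


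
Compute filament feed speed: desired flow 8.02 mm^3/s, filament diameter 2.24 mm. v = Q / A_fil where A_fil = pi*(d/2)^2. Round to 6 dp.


A = pi*(2.24/2)^2 = 3.940814
v = 8.02 / 3.940814 = 2.035113 mm/s


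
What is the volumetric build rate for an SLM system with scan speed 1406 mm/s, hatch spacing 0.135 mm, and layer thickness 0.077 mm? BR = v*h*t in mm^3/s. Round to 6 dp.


Rate = 1406 * 0.135 * 0.077 = 14.61537 mm^3/s


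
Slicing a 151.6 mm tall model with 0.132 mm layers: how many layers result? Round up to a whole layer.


Layers = ceil(151.6/0.132) = 1149


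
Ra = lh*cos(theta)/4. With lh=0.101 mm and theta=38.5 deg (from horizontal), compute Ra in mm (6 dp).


Ra = 0.101 * cos(38.5) / 4 = 0.019761 mm


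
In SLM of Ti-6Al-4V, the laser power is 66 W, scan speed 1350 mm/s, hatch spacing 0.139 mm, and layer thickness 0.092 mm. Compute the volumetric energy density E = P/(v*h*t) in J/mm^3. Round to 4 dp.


E = 66 / (1350*0.139*0.092) = 3.823 J/mm^3


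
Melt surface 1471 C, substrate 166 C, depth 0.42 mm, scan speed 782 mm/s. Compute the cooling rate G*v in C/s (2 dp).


G = (1471-166)/0.42 = 3107.14285714 C/mm
CR = 3107.14285714 * 782 = 2429785.71 C/s


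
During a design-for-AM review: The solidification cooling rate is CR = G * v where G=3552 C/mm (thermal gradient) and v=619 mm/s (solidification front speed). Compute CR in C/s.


CR = 3552 * 619 = 2198688 C/s


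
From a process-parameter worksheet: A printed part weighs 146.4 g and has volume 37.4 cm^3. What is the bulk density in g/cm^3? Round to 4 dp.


rho = 146.4 / 37.4 = 3.9144 g/cm^3


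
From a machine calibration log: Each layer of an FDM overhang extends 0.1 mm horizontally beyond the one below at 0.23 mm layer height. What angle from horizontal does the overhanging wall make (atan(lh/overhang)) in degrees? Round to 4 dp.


angle = atan(0.23/0.1) = 66.5014 degrees


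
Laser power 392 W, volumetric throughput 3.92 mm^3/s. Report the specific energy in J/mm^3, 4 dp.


SE = 392 / 3.92 = 100.0 J/mm^3


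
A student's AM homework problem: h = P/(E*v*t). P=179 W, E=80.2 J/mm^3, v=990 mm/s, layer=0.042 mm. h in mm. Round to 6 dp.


h = 179 / (80.2*990*0.042) = 0.053678 mm


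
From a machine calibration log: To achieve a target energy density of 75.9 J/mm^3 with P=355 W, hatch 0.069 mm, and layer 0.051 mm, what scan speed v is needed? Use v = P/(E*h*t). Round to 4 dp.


v = 355 / (75.9*0.069*0.051) = 1329.1295 mm/s


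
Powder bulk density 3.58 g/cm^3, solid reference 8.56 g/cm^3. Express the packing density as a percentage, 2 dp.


Packing = (3.58/8.56)*100 = 41.82 %


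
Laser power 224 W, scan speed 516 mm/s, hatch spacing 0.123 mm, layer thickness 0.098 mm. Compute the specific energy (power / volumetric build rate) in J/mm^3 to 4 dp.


Build rate = 516 * 0.123 * 0.098 = 6.219864 mm^3/s
SE = 224 / 6.219864 = 36.0136 J/mm^3


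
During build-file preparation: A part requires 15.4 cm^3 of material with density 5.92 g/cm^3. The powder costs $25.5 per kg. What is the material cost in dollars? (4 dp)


Mass = 15.4*5.92/1000 = 0.091168 kg
Cost = 0.091168 * 25.5 = 2.3248 $


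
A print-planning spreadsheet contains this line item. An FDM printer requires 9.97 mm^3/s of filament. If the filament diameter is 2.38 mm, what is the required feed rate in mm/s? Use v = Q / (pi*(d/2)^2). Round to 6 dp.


A = pi*(2.38/2)^2 = 4.448809
v = 9.97 / 4.448809 = 2.241049 mm/s


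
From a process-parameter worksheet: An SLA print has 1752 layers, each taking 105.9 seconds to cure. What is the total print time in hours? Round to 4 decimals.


t = 1752 * 105.9 / 3600 = 51.538 hrs


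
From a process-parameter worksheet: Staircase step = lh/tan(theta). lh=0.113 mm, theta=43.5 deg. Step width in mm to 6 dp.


step = 0.113 / tan(43.5) = 0.119077 mm


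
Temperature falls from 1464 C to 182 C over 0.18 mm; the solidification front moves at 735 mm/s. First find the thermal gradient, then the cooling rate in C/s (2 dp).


G = (1464-182)/0.18 = 7122.22222222 C/mm
CR = 7122.22222222 * 735 = 5234833.33 C/s


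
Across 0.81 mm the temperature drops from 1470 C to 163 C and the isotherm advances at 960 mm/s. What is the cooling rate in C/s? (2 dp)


G = (1470-163)/0.81 = 1613.58024691 C/mm
CR = 1613.58024691 * 960 = 1549037.04 C/s


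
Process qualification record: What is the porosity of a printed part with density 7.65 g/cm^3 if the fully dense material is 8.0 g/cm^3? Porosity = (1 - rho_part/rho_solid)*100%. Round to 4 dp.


Porosity = (1-7.65/8.0)*100 = 4.375 %


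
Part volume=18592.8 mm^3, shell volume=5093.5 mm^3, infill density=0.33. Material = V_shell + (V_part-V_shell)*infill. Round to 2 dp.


V_infill = (18592.8 - 5093.5) * 0.33 = 4454.77
V_total = 5093.5 + 4454.77 = 9548.27 mm^3


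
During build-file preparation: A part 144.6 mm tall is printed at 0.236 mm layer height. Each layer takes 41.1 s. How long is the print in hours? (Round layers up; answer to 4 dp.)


Layers = ceil(144.6/0.236) = 613
t = 613 * 41.1 / 3600 = 6.9984 hrs


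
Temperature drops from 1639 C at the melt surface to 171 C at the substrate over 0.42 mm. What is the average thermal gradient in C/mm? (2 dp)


G = (1639-171)/0.42 = 3495.24 C/mm


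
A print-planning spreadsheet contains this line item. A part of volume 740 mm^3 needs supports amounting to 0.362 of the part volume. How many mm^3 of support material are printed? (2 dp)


V_support = 740 * 0.362 = 267.88 mm^3


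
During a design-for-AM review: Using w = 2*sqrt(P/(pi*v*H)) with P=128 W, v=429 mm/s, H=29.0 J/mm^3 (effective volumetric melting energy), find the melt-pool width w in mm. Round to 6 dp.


w = 2*sqrt(128/(pi*429*29.0)) = 0.114454 mm


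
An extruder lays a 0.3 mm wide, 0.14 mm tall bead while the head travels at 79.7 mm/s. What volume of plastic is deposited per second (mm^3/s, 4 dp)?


Rate = 0.3 * 0.14 * 79.7 = 3.3474 mm^3/s


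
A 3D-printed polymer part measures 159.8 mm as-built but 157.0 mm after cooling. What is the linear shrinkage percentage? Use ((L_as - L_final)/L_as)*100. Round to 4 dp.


Shrinkage = ((159.8-157.0)/159.8)*100 = 1.7522 %


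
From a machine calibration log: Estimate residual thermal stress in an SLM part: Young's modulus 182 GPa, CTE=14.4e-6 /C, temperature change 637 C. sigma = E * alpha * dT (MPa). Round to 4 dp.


sigma = 182*1000 * 14.4e-6 * 637 = 1669.4496 MPa


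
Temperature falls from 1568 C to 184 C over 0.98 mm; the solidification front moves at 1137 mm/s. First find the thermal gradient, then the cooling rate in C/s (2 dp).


G = (1568-184)/0.98 = 1412.24489796 C/mm
CR = 1412.24489796 * 1137 = 1605722.45 C/s


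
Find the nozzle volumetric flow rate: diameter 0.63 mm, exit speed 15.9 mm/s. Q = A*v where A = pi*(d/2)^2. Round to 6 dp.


A = pi*(0.63/2)^2 = 0.31172453 mm^2
Q = 0.31172453 * 15.9 = 4.95642 mm^3/s


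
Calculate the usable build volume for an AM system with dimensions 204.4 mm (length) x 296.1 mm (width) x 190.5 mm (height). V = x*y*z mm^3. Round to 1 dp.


V = 204.4 * 296.1 * 190.5 = 11529601.0 mm^3


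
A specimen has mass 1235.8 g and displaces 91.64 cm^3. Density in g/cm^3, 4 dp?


rho = 1235.8 / 91.64 = 13.4854 g/cm^3


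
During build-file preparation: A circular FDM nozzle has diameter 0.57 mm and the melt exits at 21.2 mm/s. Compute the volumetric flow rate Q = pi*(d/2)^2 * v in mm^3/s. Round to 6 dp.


A = pi*(0.57/2)^2 = 0.25517586 mm^2
Q = 0.25517586 * 21.2 = 5.409728 mm^3/s


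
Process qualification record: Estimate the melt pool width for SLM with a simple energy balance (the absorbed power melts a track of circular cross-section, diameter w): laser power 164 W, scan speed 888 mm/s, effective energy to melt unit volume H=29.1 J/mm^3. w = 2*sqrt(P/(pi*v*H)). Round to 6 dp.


w = 2*sqrt(164/(pi*888*29.1)) = 0.089893 mm


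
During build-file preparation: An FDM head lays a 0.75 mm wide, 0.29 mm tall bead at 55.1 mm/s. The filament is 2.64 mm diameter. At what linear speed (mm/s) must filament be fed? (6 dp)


Q = 0.75 * 0.29 * 55.1 = 11.98425 mm^3/s
A_fil = pi*(2.64/2)^2 = 5.47391104 mm^2
v_feed = 11.98425 / 5.47391104 = 2.18934 mm/s


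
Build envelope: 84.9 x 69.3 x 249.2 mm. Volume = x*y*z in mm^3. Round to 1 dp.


V = 84.9 * 69.3 * 249.2 = 1466185.6 mm^3


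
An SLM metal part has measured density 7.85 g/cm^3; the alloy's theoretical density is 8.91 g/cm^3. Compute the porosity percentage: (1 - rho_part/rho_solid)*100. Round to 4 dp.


Porosity = (1-7.85/8.91)*100 = 11.8967 %


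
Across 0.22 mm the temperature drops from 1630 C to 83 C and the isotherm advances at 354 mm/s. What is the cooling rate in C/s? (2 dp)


G = (1630-83)/0.22 = 7031.81818182 C/mm
CR = 7031.81818182 * 354 = 2489263.64 C/s


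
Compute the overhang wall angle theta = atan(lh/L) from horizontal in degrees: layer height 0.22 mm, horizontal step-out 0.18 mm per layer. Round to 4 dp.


angle = atan(0.22/0.18) = 50.7106 degrees


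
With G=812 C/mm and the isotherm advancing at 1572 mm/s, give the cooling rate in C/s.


CR = 812 * 1572 = 1276464 C/s


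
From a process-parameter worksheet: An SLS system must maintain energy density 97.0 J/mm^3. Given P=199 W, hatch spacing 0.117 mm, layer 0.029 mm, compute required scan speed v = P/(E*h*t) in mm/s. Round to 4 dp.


v = 199 / (97.0*0.117*0.029) = 604.6408 mm/s


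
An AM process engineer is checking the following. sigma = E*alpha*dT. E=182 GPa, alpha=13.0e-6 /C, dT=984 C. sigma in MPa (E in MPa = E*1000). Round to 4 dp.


sigma = 182*1000 * 13.0e-6 * 984 = 2328.144 MPa


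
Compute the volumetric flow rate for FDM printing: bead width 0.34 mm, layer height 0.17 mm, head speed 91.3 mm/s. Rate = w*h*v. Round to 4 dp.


Rate = 0.34 * 0.17 * 91.3 = 5.2771 mm^3/s


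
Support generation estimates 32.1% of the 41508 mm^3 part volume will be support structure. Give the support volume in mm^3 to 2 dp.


V_support = 41508 * 0.321 = 13324.07 mm^3


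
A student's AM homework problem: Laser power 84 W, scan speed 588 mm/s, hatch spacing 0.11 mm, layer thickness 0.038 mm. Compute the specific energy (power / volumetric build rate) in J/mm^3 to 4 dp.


Build rate = 588 * 0.11 * 0.038 = 2.45784 mm^3/s
SE = 84 / 2.45784 = 34.1763 J/mm^3


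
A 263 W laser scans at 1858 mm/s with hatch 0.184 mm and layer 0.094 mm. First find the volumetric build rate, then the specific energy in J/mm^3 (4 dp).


Build rate = 1858 * 0.184 * 0.094 = 32.135968 mm^3/s
SE = 263 / 32.135968 = 8.184 J/mm^3


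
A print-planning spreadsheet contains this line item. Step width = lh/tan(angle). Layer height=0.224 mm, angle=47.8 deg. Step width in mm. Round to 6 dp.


step = 0.224 / tan(47.8) = 0.203111 mm


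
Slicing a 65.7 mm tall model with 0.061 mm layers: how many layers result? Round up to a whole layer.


Layers = ceil(65.7/0.061) = 1078


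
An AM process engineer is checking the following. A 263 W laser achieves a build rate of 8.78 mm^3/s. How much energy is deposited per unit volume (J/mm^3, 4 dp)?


SE = 263 / 8.78 = 29.9544 J/mm^3


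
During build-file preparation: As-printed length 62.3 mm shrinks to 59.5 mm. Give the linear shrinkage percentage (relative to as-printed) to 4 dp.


Shrinkage = ((62.3-59.5)/62.3)*100 = 4.4944 %


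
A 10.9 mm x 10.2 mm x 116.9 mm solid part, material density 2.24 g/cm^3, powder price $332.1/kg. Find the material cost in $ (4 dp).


V = 10.9 * 10.2 * 116.9 = 12996.942 mm^3 = 12.996942 cm^3
Mass = 12.996942 * 2.24 / 1000 = 0.02911315 kg
Cost = 0.02911315 * 332.1 = 9.6685 $


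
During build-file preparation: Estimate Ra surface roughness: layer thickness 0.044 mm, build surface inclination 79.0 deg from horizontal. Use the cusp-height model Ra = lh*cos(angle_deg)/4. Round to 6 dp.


Ra = 0.044 * cos(79.0) / 4 = 0.002099 mm


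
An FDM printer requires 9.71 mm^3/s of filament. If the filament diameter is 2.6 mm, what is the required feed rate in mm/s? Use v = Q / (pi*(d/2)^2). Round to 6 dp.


A = pi*(2.6/2)^2 = 5.309292
v = 9.71 / 5.309292 = 1.828869 mm/s


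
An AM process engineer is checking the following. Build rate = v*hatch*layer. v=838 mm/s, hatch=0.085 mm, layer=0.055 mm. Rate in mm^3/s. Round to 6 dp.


Rate = 838 * 0.085 * 0.055 = 3.91765 mm^3/s


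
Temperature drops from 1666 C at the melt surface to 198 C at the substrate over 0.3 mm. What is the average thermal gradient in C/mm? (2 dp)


G = (1666-198)/0.3 = 4893.33 C/mm


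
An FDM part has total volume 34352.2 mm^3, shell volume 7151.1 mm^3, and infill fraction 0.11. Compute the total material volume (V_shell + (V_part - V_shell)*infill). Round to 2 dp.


V_infill = (34352.2 - 7151.1) * 0.11 = 2992.12
V_total = 7151.1 + 2992.12 = 10143.22 mm^3


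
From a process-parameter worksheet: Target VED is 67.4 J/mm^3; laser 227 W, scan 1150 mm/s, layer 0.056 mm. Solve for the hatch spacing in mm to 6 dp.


h = 227 / (67.4*1150*0.056) = 0.052297 mm


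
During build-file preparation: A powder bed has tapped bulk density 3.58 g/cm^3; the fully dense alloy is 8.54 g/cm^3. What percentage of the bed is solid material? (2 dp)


Packing = (3.58/8.54)*100 = 41.92 %


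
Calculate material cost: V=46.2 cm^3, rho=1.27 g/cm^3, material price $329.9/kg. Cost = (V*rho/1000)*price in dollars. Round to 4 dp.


Mass = 46.2*1.27/1000 = 0.058674 kg
Cost = 0.058674 * 329.9 = 19.3566 $


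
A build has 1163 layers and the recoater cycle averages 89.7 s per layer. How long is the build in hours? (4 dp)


t = 1163 * 89.7 / 3600 = 28.9781 hrs


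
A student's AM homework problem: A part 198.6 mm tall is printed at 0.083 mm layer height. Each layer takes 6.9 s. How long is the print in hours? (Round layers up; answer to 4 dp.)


Layers = ceil(198.6/0.083) = 2393
t = 2393 * 6.9 / 3600 = 4.5866 hrs


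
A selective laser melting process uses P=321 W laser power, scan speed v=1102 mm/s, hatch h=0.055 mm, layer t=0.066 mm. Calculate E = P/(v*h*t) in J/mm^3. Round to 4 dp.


E = 321 / (1102*0.055*0.066) = 80.2448 J/mm^3


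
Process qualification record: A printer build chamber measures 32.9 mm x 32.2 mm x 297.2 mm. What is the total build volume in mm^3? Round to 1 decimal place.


V = 32.9 * 32.2 * 297.2 = 314847.7 mm^3


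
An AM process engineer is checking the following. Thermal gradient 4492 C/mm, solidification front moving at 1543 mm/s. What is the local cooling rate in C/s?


CR = 4492 * 1543 = 6931156 C/s


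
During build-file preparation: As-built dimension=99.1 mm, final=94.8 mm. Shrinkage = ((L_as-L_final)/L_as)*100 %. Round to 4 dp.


Shrinkage = ((99.1-94.8)/99.1)*100 = 4.3391 %


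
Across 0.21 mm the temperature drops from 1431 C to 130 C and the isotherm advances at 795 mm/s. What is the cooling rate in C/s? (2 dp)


G = (1431-130)/0.21 = 6195.23809524 C/mm
CR = 6195.23809524 * 795 = 4925214.29 C/s


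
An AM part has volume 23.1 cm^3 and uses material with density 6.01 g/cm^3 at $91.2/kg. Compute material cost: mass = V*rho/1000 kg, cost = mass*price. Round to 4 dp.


Mass = 23.1*6.01/1000 = 0.138831 kg
Cost = 0.138831 * 91.2 = 12.6614 $


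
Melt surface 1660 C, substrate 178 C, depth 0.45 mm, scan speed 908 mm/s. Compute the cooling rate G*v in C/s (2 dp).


G = (1660-178)/0.45 = 3293.33333333 C/mm
CR = 3293.33333333 * 908 = 2990346.67 C/s


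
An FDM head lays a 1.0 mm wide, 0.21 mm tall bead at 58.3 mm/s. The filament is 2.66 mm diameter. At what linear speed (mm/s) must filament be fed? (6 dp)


Q = 1.0 * 0.21 * 58.3 = 12.243 mm^3/s
A_fil = pi*(2.66/2)^2 = 5.55716324 mm^2
v_feed = 12.243 / 5.55716324 = 2.203102 mm/s


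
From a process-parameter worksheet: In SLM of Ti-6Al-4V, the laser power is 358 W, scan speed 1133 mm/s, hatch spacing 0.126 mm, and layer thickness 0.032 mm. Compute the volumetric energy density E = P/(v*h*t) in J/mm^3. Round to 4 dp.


E = 358 / (1133*0.126*0.032) = 78.3669 J/mm^3


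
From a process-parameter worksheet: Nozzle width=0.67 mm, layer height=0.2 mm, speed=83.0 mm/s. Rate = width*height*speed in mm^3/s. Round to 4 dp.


Rate = 0.67 * 0.2 * 83.0 = 11.122 mm^3/s


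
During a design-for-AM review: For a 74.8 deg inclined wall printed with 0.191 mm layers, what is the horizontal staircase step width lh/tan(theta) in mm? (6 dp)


step = 0.191 / tan(74.8) = 0.051894 mm


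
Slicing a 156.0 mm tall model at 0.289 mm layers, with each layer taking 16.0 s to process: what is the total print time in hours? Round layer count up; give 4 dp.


Layers = ceil(156.0/0.289) = 540
t = 540 * 16.0 / 3600 = 2.4 hrs


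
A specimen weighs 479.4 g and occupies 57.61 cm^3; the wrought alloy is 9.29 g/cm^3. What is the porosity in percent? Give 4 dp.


rho_part = 479.4 / 57.61 = 8.32147197 g/cm^3
Porosity = (1 - 8.32147197/9.29)*100 = 10.4255 %


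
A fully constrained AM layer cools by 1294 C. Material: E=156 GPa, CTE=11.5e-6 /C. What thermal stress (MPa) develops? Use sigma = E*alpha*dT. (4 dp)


sigma = 156*1000 * 11.5e-6 * 1294 = 2321.436 MPa


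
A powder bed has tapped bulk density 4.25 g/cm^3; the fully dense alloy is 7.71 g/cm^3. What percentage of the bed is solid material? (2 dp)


Packing = (4.25/7.71)*100 = 55.12 %


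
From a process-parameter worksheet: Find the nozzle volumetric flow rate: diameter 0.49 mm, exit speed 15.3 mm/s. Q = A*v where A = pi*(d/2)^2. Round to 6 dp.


A = pi*(0.49/2)^2 = 0.1885741 mm^2
Q = 0.1885741 * 15.3 = 2.885184 mm^3/s


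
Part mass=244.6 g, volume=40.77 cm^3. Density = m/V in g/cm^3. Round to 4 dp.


rho = 244.6 / 40.77 = 5.9995 g/cm^3


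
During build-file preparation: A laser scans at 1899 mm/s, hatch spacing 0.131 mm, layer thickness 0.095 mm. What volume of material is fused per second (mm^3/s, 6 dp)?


Rate = 1899 * 0.131 * 0.095 = 23.633055 mm^3/s


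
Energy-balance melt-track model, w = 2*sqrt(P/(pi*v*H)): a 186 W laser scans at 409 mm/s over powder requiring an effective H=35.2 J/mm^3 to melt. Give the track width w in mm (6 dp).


w = 2*sqrt(186/(pi*409*35.2)) = 0.128256 mm


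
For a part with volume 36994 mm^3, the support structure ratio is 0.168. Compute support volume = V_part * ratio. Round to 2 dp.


V_support = 36994 * 0.168 = 6214.99 mm^3


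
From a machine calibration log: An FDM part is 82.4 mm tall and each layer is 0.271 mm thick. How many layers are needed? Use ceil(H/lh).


Layers = ceil(82.4/0.271) = 305


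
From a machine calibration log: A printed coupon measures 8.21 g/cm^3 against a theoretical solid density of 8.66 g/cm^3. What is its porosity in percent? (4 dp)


Porosity = (1-8.21/8.66)*100 = 5.1963 %


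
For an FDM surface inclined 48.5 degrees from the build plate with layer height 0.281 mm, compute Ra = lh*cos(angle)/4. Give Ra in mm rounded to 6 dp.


Ra = 0.281 * cos(48.5) / 4 = 0.046549 mm


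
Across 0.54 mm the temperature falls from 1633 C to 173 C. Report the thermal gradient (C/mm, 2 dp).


G = (1633-173)/0.54 = 2703.7 C/mm


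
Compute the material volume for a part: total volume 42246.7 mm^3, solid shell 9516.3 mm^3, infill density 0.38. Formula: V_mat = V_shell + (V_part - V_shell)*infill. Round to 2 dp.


V_infill = (42246.7 - 9516.3) * 0.38 = 12437.55
V_total = 9516.3 + 12437.55 = 21953.85 mm^3


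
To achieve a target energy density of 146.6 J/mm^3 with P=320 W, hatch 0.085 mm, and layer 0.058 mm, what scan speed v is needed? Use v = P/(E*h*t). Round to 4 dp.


v = 320 / (146.6*0.085*0.058) = 442.7607 mm/s


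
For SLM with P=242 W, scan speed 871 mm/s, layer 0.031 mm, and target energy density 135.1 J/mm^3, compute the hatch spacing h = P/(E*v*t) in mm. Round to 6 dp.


h = 242 / (135.1*871*0.031) = 0.066341 mm


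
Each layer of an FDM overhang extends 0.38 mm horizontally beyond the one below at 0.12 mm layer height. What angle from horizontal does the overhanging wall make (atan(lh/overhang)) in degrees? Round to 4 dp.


angle = atan(0.12/0.38) = 17.5256 degrees


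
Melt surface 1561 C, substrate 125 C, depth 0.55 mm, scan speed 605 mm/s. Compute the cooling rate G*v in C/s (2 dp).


G = (1561-125)/0.55 = 2610.90909091 C/mm
CR = 2610.90909091 * 605 = 1579600.0 C/s


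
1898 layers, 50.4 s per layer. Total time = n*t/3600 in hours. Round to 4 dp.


t = 1898 * 50.4 / 3600 = 26.572 hrs


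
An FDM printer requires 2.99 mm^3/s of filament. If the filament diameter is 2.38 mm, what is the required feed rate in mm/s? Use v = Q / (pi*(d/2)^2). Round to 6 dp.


A = pi*(2.38/2)^2 = 4.448809
v = 2.99 / 4.448809 = 0.67209 mm/s


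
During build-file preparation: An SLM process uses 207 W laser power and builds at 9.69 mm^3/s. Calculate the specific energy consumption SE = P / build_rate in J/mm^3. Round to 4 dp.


SE = 207 / 9.69 = 21.3622 J/mm^3


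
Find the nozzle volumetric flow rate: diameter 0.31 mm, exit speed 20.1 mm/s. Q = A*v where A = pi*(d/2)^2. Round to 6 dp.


A = pi*(0.31/2)^2 = 0.07547676 mm^2
Q = 0.07547676 * 20.1 = 1.517083 mm^3/s


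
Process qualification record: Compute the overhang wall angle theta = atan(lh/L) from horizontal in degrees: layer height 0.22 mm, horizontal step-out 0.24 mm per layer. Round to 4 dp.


angle = atan(0.22/0.24) = 42.5104 degrees


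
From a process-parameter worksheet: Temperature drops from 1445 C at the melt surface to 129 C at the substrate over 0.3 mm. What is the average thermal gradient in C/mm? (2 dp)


G = (1445-129)/0.3 = 4386.67 C/mm


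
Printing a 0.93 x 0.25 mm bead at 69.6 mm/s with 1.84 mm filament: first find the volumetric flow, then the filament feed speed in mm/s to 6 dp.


Q = 0.93 * 0.25 * 69.6 = 16.182 mm^3/s
A_fil = pi*(1.84/2)^2 = 2.65904402 mm^2
v_feed = 16.182 / 2.65904402 = 6.085646 mm/s


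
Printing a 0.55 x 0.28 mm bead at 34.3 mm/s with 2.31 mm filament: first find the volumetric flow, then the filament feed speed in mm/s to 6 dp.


Q = 0.55 * 0.28 * 34.3 = 5.2822 mm^3/s
A_fil = pi*(2.31/2)^2 = 4.19096314 mm^2
v_feed = 5.2822 / 4.19096314 = 1.260379 mm/s


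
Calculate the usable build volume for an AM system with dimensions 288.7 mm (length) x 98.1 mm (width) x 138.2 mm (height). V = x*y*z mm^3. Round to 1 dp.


V = 288.7 * 98.1 * 138.2 = 3914027.2 mm^3


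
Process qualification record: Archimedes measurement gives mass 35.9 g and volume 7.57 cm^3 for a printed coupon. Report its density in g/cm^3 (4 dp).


rho = 35.9 / 7.57 = 4.7424 g/cm^3


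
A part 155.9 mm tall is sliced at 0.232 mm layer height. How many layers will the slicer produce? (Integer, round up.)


Layers = ceil(155.9/0.232) = 672


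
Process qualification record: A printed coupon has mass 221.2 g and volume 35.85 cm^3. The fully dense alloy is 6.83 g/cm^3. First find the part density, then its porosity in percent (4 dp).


rho_part = 221.2 / 35.85 = 6.17015342 g/cm^3
Porosity = (1 - 6.17015342/6.83)*100 = 9.661 %


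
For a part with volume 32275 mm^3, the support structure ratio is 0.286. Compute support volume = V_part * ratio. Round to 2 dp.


V_support = 32275 * 0.286 = 9230.65 mm^3


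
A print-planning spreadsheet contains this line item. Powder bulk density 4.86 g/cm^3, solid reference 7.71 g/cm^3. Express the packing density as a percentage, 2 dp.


Packing = (4.86/7.71)*100 = 63.04 %


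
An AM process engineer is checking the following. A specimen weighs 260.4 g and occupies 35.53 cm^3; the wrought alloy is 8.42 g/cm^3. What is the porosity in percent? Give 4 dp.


rho_part = 260.4 / 35.53 = 7.32901773 g/cm^3
Porosity = (1 - 7.32901773/8.42)*100 = 12.957 %


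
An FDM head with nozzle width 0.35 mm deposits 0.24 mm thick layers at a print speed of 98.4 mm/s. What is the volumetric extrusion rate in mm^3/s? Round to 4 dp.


Rate = 0.35 * 0.24 * 98.4 = 8.2656 mm^3/s


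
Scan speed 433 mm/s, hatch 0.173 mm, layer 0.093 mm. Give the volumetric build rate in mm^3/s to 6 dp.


Rate = 433 * 0.173 * 0.093 = 6.966537 mm^3/s


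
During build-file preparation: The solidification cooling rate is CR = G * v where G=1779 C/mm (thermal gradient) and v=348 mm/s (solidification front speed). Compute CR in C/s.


CR = 1779 * 348 = 619092 C/s


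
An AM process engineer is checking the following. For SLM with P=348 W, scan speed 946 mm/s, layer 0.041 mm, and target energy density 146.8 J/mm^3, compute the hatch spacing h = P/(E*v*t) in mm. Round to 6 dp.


h = 348 / (146.8*946*0.041) = 0.061119 mm


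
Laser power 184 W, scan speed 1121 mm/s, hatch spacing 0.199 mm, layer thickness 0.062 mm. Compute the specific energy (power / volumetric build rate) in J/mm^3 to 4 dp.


Build rate = 1121 * 0.199 * 0.062 = 13.830898 mm^3/s
SE = 184 / 13.830898 = 13.3035 J/mm^3


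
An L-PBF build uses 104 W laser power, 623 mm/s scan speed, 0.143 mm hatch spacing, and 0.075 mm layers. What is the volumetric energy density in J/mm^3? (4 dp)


E = 104 / (623*0.143*0.075) = 15.565 J/mm^3


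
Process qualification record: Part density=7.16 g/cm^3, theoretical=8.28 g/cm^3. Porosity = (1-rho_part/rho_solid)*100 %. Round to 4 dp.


Porosity = (1-7.16/8.28)*100 = 13.5266 %


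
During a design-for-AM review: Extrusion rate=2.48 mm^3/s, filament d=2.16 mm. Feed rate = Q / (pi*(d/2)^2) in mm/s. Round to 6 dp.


A = pi*(2.16/2)^2 = 3.664354
v = 2.48 / 3.664354 = 0.676791 mm/s


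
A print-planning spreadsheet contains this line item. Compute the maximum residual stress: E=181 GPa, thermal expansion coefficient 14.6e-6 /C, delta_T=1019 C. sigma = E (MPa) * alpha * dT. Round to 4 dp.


sigma = 181*1000 * 14.6e-6 * 1019 = 2692.8094 MPa


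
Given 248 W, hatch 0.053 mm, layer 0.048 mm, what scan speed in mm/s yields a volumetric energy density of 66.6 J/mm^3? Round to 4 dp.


v = 248 / (66.6*0.053*0.048) = 1463.7279 mm/s


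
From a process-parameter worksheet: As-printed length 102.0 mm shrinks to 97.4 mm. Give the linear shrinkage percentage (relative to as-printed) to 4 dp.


Shrinkage = ((102.0-97.4)/102.0)*100 = 4.5098 %


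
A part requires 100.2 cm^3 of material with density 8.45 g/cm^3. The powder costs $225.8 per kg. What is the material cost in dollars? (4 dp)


Mass = 100.2*8.45/1000 = 0.84669 kg
Cost = 0.84669 * 225.8 = 191.1826 $


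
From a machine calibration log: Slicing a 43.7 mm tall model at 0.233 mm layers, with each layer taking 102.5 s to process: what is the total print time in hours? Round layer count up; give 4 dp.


Layers = ceil(43.7/0.233) = 188
t = 188 * 102.5 / 3600 = 5.3528 hrs


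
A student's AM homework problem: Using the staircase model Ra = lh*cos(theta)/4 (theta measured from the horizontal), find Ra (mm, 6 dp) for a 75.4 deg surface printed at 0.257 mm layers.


Ra = 0.257 * cos(75.4) / 4 = 0.016195 mm


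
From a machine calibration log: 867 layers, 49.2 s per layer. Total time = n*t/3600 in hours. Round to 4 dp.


t = 867 * 49.2 / 3600 = 11.849 hrs


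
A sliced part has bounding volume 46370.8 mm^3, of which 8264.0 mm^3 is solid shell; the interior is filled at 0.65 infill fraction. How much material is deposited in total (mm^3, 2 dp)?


V_infill = (46370.8 - 8264.0) * 0.65 = 24769.42
V_total = 8264.0 + 24769.42 = 33033.42 mm^3


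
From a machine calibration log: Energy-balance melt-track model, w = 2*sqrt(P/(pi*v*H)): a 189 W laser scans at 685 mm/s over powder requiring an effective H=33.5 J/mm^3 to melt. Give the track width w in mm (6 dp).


w = 2*sqrt(189/(pi*685*33.5)) = 0.102404 mm


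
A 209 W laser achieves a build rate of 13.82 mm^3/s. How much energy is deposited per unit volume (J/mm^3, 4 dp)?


SE = 209 / 13.82 = 15.123 J/mm^3


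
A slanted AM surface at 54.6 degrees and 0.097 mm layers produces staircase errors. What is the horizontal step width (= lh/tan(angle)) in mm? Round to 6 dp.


step = 0.097 / tan(54.6) = 0.068934 mm


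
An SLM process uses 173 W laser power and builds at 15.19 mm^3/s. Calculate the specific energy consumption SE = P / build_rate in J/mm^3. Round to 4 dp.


SE = 173 / 15.19 = 11.3891 J/mm^3


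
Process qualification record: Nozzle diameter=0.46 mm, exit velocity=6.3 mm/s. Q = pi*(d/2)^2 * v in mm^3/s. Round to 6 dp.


A = pi*(0.46/2)^2 = 0.16619025 mm^2
Q = 0.16619025 * 6.3 = 1.046999 mm^3/s


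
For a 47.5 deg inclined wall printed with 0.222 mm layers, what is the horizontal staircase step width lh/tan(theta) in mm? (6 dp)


step = 0.222 / tan(47.5) = 0.203426 mm


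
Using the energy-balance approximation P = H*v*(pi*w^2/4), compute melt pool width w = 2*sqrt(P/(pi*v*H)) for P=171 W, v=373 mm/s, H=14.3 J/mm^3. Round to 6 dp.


w = 2*sqrt(171/(pi*373*14.3)) = 0.202037 mm


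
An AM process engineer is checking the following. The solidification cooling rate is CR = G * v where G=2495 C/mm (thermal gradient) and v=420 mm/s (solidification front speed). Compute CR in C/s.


CR = 2495 * 420 = 1047900 C/s


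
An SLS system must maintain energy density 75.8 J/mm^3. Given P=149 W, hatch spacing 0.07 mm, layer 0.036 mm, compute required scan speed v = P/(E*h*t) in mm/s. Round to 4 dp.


v = 149 / (75.8*0.07*0.036) = 780.0394 mm/s


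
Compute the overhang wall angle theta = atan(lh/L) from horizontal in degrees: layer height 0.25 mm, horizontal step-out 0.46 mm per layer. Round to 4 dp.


angle = atan(0.25/0.46) = 28.5231 degrees


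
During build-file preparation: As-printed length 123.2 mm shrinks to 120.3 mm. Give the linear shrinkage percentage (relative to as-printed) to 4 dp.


Shrinkage = ((123.2-120.3)/123.2)*100 = 2.3539 %


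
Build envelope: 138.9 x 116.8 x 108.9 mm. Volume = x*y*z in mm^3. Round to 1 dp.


V = 138.9 * 116.8 * 108.9 = 1766741.3 mm^3


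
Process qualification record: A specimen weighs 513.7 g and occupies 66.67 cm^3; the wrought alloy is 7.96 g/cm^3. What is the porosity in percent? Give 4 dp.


rho_part = 513.7 / 66.67 = 7.70511474 g/cm^3
Porosity = (1 - 7.70511474/7.96)*100 = 3.2021 %


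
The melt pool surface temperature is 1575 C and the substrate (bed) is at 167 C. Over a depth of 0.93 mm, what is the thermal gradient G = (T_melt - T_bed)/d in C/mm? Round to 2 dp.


G = (1575-167)/0.93 = 1513.98 C/mm


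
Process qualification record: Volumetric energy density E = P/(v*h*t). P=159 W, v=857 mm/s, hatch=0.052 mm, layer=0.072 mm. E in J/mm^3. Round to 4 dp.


E = 159 / (857*0.052*0.072) = 49.5542 J/mm^3


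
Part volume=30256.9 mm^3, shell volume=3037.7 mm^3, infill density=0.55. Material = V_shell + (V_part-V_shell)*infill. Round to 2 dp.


V_infill = (30256.9 - 3037.7) * 0.55 = 14970.56
V_total = 3037.7 + 14970.56 = 18008.26 mm^3


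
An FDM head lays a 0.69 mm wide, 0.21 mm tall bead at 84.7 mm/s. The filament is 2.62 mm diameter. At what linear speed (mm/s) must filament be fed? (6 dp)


Q = 0.69 * 0.21 * 84.7 = 12.27303 mm^3/s
A_fil = pi*(2.62/2)^2 = 5.39128715 mm^2
v_feed = 12.27303 / 5.39128715 = 2.276456 mm/s


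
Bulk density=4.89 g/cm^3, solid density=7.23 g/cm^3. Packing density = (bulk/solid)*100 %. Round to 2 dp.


Packing = (4.89/7.23)*100 = 67.63 %


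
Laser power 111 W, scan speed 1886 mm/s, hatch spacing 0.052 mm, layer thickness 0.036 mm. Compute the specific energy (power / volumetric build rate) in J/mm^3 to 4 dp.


Build rate = 1886 * 0.052 * 0.036 = 3.530592 mm^3/s
SE = 111 / 3.530592 = 31.4395 J/mm^3


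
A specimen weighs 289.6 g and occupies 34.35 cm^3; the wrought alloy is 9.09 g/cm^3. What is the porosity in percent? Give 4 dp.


rho_part = 289.6 / 34.35 = 8.43085881 g/cm^3
Porosity = (1 - 8.43085881/9.09)*100 = 7.2513 %


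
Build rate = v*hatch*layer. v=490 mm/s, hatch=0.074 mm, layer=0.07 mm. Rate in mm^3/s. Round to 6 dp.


Rate = 490 * 0.074 * 0.07 = 2.5382 mm^3/s


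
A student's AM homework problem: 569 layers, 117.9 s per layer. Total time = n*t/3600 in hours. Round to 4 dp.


t = 569 * 117.9 / 3600 = 18.6348 hrs


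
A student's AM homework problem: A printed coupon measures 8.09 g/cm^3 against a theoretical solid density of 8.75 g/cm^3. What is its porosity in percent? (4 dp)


Porosity = (1-8.09/8.75)*100 = 7.5429 %


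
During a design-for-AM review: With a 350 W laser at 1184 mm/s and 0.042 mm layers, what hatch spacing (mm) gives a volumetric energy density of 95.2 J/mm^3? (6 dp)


h = 350 / (95.2*1184*0.042) = 0.073932 mm


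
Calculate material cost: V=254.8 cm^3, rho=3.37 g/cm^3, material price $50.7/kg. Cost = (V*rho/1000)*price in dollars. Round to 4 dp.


Mass = 254.8*3.37/1000 = 0.858676 kg
Cost = 0.858676 * 50.7 = 43.5349 $


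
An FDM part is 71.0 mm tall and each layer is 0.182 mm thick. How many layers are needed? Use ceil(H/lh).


Layers = ceil(71.0/0.182) = 391


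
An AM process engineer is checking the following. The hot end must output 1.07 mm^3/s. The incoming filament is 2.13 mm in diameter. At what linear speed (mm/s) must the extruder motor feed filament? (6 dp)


A = pi*(2.13/2)^2 = 3.563273
v = 1.07 / 3.563273 = 0.300286 mm/s


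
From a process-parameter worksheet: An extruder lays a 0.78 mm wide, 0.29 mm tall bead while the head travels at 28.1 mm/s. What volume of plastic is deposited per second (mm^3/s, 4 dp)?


Rate = 0.78 * 0.29 * 28.1 = 6.3562 mm^3/s
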